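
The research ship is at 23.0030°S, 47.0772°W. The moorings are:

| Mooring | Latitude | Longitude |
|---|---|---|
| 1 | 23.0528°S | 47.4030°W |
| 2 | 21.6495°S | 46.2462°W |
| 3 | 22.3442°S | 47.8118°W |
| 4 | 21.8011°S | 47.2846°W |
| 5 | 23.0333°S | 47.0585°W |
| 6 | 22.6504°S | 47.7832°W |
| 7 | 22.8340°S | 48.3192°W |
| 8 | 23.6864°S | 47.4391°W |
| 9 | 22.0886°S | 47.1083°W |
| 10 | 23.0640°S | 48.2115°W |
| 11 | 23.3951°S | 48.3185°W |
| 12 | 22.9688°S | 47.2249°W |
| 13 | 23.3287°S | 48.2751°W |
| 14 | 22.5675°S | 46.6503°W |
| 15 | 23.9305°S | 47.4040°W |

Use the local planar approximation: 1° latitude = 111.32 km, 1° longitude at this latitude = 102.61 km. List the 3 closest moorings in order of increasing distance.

5, 12, 1

Distances from 23.0030°S, 47.0772°W:
1: √((-0.0498·111.32)² + (-0.3258·102.61)²) = √(30.733009 + 1117.587499) = 33.8869 km
2: √((1.3535·111.32)² + (0.8310·102.61)²) = √(22701.937073 + 7270.787013) = 173.1263 km
3: √((0.6588·111.32)² + (-0.7346·102.61)²) = √(5378.405921 + 5681.738260) = 105.1672 km
4: √((1.2019·111.32)² + (-0.2074·102.61)²) = √(17901.237961 + 452.894326) = 135.4774 km
5: √((-0.0303·111.32)² + (0.0187·102.61)²) = √(11.377102 + 3.681820) = 3.8806 km
6: √((0.3526·111.32)² + (-0.7060·102.61)²) = √(1540.674914 + 5247.938988) = 82.3930 km
7: √((0.1690·111.32)² + (-1.2420·102.61)²) = √(353.931979 + 16241.366508) = 128.8227 km
8: √((-0.6834·111.32)² + (-0.3619·102.61)²) = √(5787.571165 + 1378.975472) = 84.6555 km
9: √((0.9144·111.32)² + (-0.0311·102.61)²) = √(10361.409310 + 10.183572) = 101.8410 km
10: √((-0.0610·111.32)² + (-1.1343·102.61)²) = √(46.111162 + 13546.753844) = 116.5884 km
11: √((-0.3921·111.32)² + (-1.2413·102.61)²) = √(1905.197838 + 16223.064169) = 134.6412 km
12: √((0.0342·111.32)² + (-0.1477·102.61)²) = √(14.494345 + 229.689089) = 15.6264 km
13: √((-0.3257·111.32)² + (-1.1979·102.61)²) = √(1314.564538 + 15108.470643) = 128.1524 km
14: √((0.4355·111.32)² + (0.4269·102.61)²) = √(2350.296826 + 1918.808726) = 65.3384 km
15: √((-0.9275·111.32)² + (-0.3268·102.61)²) = √(10660.417950 + 1124.458602) = 108.5582 km
Sorted: 5 (3.8806 km) < 12 (15.6264 km) < 1 (33.8869 km) < 14 (65.3384 km) < 6 (82.3930 km) < …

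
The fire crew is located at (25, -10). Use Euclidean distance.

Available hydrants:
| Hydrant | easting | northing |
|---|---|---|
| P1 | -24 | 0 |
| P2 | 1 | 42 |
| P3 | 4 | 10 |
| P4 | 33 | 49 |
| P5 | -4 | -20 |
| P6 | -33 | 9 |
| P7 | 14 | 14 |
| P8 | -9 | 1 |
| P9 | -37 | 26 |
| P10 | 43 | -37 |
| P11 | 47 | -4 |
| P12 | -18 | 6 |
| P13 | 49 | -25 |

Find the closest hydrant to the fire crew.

Distances from (25, -10):
P1: 50.0
P2: 57.3
P3: 29.0
P4: 59.5
P5: 30.7
P6: 61.0
P7: 26.4
P8: 35.7
P9: 71.7
P10: 32.4
P11: 22.8
P12: 45.9
P13: 28.3
Minimum: P11 at 22.8.

P11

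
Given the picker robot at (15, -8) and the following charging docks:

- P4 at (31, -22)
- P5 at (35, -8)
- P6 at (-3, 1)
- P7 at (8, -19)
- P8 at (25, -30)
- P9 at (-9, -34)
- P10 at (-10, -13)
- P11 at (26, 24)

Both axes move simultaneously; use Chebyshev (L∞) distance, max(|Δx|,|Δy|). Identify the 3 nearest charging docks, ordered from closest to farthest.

Distances from (15, -8):
P4: max(|16|, |-14|) = 16
P5: max(|20|, |0|) = 20
P6: max(|-18|, |9|) = 18
P7: max(|-7|, |-11|) = 11
P8: max(|10|, |-22|) = 22
P9: max(|-24|, |-26|) = 26
P10: max(|-25|, |-5|) = 25
P11: max(|11|, |32|) = 32
Sorted: P7 (11) < P4 (16) < P6 (18) < P5 (20) < P8 (22) < …

P7, P4, P6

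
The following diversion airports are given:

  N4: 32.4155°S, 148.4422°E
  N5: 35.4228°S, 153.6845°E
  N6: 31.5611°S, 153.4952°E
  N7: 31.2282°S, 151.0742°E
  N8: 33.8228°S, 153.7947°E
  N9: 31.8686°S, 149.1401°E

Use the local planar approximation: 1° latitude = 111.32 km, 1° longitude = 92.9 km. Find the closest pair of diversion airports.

N4 and N9

Pairwise distances:
N4–N9: √((0.5469·111.32)² + (0.6979·92.9)²) = √(3706.484959 + 4203.565555) = 88.9385 km
N5–N8: √((1.6000·111.32)² + (0.1102·92.9)²) = √(31723.884544 + 104.808044) = 178.4060 km
N7–N9: √((-0.6404·111.32)² + (-1.9341·92.9)²) = √(5082.168287 + 32284.144155) = 193.3037 km
N6–N7: √((0.3329·111.32)² + (-2.4210·92.9)²) = √(1373.327086 + 50584.912939) = 227.9435 km
N6–N8: √((-2.2617·111.32)² + (0.2995·92.9)²) = √(63389.363558 + 774.149935) = 253.3052 km
N4–N7: √((1.1873·111.32)² + (2.6320·92.9)²) = √(17468.971284 + 59786.509364) = 277.9487 km
N7–N8: √((-2.5946·111.32)² + (2.7205·92.9)²) = √(83423.272620 + 63874.702217) = 383.7942 km
N6–N9: √((-0.3075·111.32)² + (-4.3551·92.9)²) = √(1171.754515 + 163692.088994) = 406.0343 km
N5–N6: √((3.8617·111.32)² + (-0.1893·92.9)²) = √(184800.635193 + 309.266341) = 430.2440 km
N4–N6: √((0.8544·111.32)² + (5.0530·92.9)²) = √(9046.256021 + 220358.610122) = 478.9623 km
N8–N9: √((1.9542·111.32)² + (-4.6546·92.9)²) = √(47324.323366 + 186980.431784) = 484.0504 km
N4–N8: √((-1.4073·111.32)² + (5.3525·92.9)²) = √(24542.554872 + 247254.827633) = 521.3419 km
N5–N7: √((4.1946·111.32)² + (-2.6103·92.9)²) = √(218035.645712 + 58804.731960) = 526.1562 km
N5–N9: √((3.5542·111.32)² + (-4.5444·92.9)²) = √(156541.726880 + 178231.527981) = 578.5959 km
N4–N5: √((-3.0073·111.32)² + (5.2423·92.9)²) = √(112072.717814 + 237178.418674) = 590.9747 km
Closest pair: N4–N9 at 88.9385 km.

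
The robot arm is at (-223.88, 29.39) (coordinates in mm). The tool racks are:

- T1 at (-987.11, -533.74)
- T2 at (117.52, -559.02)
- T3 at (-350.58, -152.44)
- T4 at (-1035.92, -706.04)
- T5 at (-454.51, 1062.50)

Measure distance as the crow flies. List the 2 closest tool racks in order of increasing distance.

Distances from (-223.88, 29.39):
T1: √((-763.23)² + (-563.13)²) = √(582520.0329 + 317115.3969) = 948.49 mm
T2: √((341.40)² + (-588.41)²) = √(116553.9600 + 346226.3281) = 680.28 mm
T3: √((-126.70)² + (-181.83)²) = √(16052.8900 + 33062.1489) = 221.62 mm
T4: √((-812.04)² + (-735.43)²) = √(659408.9616 + 540857.2849) = 1095.57 mm
T5: √((-230.63)² + (1033.11)²) = √(53190.1969 + 1067316.2721) = 1058.54 mm
Sorted: T3 (221.62 mm) < T2 (680.28 mm) < T1 (948.49 mm) < T5 (1058.54 mm) < …

T3, T2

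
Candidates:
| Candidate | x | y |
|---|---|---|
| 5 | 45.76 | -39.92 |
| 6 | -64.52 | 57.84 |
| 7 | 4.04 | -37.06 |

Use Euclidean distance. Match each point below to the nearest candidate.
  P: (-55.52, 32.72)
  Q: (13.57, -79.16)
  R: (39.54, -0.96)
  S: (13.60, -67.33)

P at (-55.52, 32.72):
  5: 124.64
  6: 26.68
  7: 91.74
  → nearest: 6 (26.68)
Q at (13.57, -79.16):
  5: 50.75
  6: 157.69
  7: 43.17
  → nearest: 7 (43.17)
R at (39.54, -0.96):
  5: 39.45
  6: 119.52
  7: 50.63
  → nearest: 5 (39.45)
S at (13.60, -67.33):
  5: 42.26
  6: 147.55
  7: 31.74
  → nearest: 7 (31.74)

P→6; Q→7; R→5; S→7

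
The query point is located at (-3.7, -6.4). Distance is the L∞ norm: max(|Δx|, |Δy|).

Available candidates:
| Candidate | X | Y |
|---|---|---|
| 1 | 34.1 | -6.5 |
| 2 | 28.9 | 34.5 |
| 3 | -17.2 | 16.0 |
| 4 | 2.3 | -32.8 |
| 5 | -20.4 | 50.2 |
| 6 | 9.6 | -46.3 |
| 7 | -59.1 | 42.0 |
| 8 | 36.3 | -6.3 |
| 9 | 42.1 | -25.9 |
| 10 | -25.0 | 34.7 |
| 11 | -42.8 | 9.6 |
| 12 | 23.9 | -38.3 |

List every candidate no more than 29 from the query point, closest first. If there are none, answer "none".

3, 4

Distances from (-3.7, -6.4):
1: max(|37.8|, |-0.1|) = 37.8
2: max(|32.6|, |40.9|) = 40.9
3: max(|-13.5|, |22.4|) = 22.4
4: max(|6.0|, |-26.4|) = 26.4
5: max(|-16.7|, |56.6|) = 56.6
6: max(|13.3|, |-39.9|) = 39.9
7: max(|-55.4|, |48.4|) = 55.4
8: max(|40.0|, |0.1|) = 40.0
9: max(|45.8|, |-19.5|) = 45.8
10: max(|-21.3|, |41.1|) = 41.1
11: max(|-39.1|, |16.0|) = 39.1
12: max(|27.6|, |-31.9|) = 31.9
Threshold 29: 3 (22.4), 4 (26.4) are within range.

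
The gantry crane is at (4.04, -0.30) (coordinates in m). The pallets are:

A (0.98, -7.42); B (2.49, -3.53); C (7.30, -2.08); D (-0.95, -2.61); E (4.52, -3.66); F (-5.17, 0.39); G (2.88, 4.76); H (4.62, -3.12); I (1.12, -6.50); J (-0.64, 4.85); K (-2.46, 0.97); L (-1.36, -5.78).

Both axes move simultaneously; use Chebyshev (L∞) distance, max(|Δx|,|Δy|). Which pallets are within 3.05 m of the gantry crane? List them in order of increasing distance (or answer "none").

Distances from (4.04, -0.30):
A: 7.12 m
B: 3.23 m
C: 3.26 m
D: 4.99 m
E: 3.36 m
F: 9.21 m
G: 5.06 m
H: 2.82 m
I: 6.20 m
J: 5.15 m
K: 6.50 m
L: 5.48 m
Threshold 3.05 m: H (2.82 m) is within range.

H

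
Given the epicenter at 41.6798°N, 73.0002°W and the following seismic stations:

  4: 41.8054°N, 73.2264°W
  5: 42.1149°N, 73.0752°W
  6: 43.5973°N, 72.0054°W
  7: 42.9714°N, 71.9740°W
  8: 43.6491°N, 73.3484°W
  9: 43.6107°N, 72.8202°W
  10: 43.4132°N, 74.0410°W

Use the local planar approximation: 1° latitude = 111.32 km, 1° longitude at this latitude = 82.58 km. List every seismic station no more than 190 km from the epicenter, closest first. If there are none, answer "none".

Distances from 41.6798°N, 73.0002°W:
4: 23.3328 km
5: 48.8297 km
6: 228.7187 km
7: 166.8965 km
8: 221.1002 km
9: 215.4611 km
10: 211.2384 km
Threshold 190 km: 4 (23.3328 km), 5 (48.8297 km), 7 (166.8965 km) are within range.

4, 5, 7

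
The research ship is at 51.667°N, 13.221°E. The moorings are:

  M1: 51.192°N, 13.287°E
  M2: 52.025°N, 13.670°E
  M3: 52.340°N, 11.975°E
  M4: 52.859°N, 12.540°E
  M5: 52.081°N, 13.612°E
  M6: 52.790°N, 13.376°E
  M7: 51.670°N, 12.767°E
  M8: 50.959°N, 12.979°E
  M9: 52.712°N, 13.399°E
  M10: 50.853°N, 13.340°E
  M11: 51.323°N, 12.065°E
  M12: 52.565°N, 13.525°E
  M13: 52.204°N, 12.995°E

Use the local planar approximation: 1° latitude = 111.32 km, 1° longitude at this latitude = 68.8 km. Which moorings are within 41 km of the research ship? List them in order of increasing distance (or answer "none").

M7

Distances from 51.667°N, 13.221°E:
M1: √((-0.475·111.32)² + (0.066·68.8)²) = √(2795.97713 + 20.61886) = 53.072 km
M2: √((0.358·111.32)² + (0.449·68.8)²) = √(1588.22654 + 954.26624) = 50.423 km
M3: √((0.673·111.32)² + (-1.246·68.8)²) = √(5612.76067 + 7348.74134) = 113.849 km
M4: √((1.192·111.32)² + (-0.681·68.8)²) = √(17607.54902 + 2195.18487) = 140.722 km
M5: √((0.414·111.32)² + (0.391·68.8)²) = √(2123.96364 + 723.65304) = 53.363 km
M6: √((1.123·111.32)² + (0.155·68.8)²) = √(15628.09015 + 113.72090) = 125.466 km
M7: √((0.003·111.32)² + (-0.454·68.8)²) = √(0.11153 + 975.63772) = 31.237 km
M8: √((-0.708·111.32)² + (-0.242·68.8)²) = √(6211.73487 + 277.20918) = 80.554 km
M9: √((1.045·111.32)² + (0.178·68.8)²) = √(13532.52930 + 149.97431) = 116.972 km
M10: √((-0.814·111.32)² + (0.119·68.8)²) = √(8210.98399 + 67.03024) = 90.984 km
M11: √((-0.344·111.32)² + (-1.156·68.8)²) = √(1466.43656 + 6325.46628) = 88.272 km
M12: √((0.898·111.32)² + (0.304·68.8)²) = √(9993.07320 + 437.44559) = 102.130 km
M13: √((0.537·111.32)² + (-0.226·68.8)²) = √(3573.50971 + 241.76518) = 61.768 km
Threshold 41 km: M7 (31.237 km) is within range.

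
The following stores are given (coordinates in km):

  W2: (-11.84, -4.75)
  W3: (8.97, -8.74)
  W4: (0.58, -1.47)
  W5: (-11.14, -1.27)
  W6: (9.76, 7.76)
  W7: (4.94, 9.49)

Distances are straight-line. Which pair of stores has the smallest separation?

Pairwise distances:
W2–W3: 21.19 km
W2–W4: 12.85 km
W2–W5: 3.55 km
W2–W6: 24.96 km
W2–W7: 22.01 km
W3–W4: 11.10 km
W3–W5: 21.45 km
W3–W6: 16.52 km
W3–W7: 18.67 km
W4–W5: 11.72 km
W4–W6: 13.02 km
W4–W7: 11.80 km
W5–W6: 22.77 km
W5–W7: 19.35 km
W6–W7: 5.12 km
Closest pair: W2–W5 at 3.55 km.

W2 and W5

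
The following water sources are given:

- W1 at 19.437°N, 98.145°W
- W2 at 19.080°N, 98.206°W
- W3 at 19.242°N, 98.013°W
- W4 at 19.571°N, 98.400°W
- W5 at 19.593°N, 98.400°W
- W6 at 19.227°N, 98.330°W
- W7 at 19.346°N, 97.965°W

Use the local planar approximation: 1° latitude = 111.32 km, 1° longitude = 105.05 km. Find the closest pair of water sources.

W4 and W5

Pairwise distances:
W4–W5: 2.449 km
W3–W7: 12.628 km
W2–W6: 20.916 km
W1–W7: 21.452 km
W1–W3: 25.758 km
W2–W3: 27.134 km
W1–W6: 30.400 km
W1–W4: 30.661 km
W1–W5: 31.924 km
W3–W6: 33.343 km
W2–W7: 38.959 km
W4–W6: 38.994 km
W1–W2: 40.255 km
W6–W7: 40.567 km
W5–W6: 41.401 km
W4–W7: 52.111 km
W5–W7: 53.331 km
W3–W4: 54.718 km
W3–W5: 56.387 km
W2–W4: 58.334 km
W2–W5: 60.635 km
Closest pair: W4–W5 at 2.449 km.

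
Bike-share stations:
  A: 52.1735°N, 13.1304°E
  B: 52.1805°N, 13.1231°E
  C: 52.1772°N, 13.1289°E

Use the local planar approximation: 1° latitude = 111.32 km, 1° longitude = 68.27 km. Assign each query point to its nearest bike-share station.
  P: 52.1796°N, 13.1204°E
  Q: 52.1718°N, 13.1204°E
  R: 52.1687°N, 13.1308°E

P→B; Q→A; R→A

P at 52.1796°N, 13.1204°E:
  A: 0.9629 km
  B: 0.2098 km
  C: 0.6388 km
  → nearest: B (0.2098 km)
Q at 52.1718°N, 13.1204°E:
  A: 0.7084 km
  B: 0.9859 km
  C: 0.8355 km
  → nearest: A (0.7084 km)
R at 52.1687°N, 13.1308°E:
  A: 0.5350 km
  B: 1.4149 km
  C: 0.9551 km
  → nearest: A (0.5350 km)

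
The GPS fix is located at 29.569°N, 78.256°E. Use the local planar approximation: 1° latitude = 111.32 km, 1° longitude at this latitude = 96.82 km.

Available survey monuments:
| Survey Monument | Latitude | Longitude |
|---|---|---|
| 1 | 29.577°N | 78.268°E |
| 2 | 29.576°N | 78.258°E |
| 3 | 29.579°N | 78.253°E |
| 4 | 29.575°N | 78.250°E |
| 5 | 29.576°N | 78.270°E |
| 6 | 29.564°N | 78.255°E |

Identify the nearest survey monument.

6

Distances from 29.569°N, 78.256°E:
1: √((0.008·111.32)² + (0.012·96.82)²) = √(0.79310 + 1.34987) = 1.464 km
2: √((0.007·111.32)² + (0.002·96.82)²) = √(0.60721 + 0.03750) = 0.803 km
3: √((0.010·111.32)² + (-0.003·96.82)²) = √(1.23921 + 0.08437) = 1.150 km
4: √((0.006·111.32)² + (-0.006·96.82)²) = √(0.44612 + 0.33747) = 0.885 km
5: √((0.007·111.32)² + (0.014·96.82)²) = √(0.60721 + 1.83733) = 1.564 km
6: √((-0.005·111.32)² + (-0.001·96.82)²) = √(0.30980 + 0.00937) = 0.565 km
Minimum: 6 at 0.565 km.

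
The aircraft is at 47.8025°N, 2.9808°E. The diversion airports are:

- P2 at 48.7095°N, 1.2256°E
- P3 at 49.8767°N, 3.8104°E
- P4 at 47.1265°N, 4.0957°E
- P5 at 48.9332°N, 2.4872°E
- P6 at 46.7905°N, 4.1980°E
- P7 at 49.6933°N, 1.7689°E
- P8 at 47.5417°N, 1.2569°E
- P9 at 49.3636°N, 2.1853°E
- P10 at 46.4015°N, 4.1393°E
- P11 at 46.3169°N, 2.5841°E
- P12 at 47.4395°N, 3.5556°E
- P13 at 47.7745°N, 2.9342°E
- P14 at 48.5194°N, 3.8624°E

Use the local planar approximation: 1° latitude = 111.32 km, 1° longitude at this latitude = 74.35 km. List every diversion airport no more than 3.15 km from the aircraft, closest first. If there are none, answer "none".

none

Distances from 47.8025°N, 2.9808°E:
P2: √((0.9070·111.32)² + (-1.7552·74.35)²) = √(10194.383553 + 17030.020321) = 164.9982 km
P3: √((2.0742·111.32)² + (0.8296·74.35)²) = √(53314.784139 + 3804.516154) = 238.9964 km
P4: √((-0.6760·111.32)² + (1.1149·74.35)²) = √(5662.911665 + 6871.218779) = 111.9559 km
P5: √((1.1307·111.32)² + (-0.4936·74.35)²) = √(15843.137072 + 1346.828345) = 131.1105 km
P6: √((-1.0120·111.32)² + (1.2172·74.35)²) = √(12691.338286 + 8190.036421) = 144.5039 km
P7: √((1.8908·111.32)² + (-1.2119·74.35)²) = √(44303.453637 + 8118.868676) = 228.9592 km
P8: √((-0.2608·111.32)² + (-1.7239·74.35)²) = √(842.871888 + 16428.052612) = 131.4189 km
P9: √((1.5611·111.32)² + (-0.7955·74.35)²) = √(30200.062572 + 3498.181298) = 183.5708 km
P10: √((-1.4010·111.32)² + (1.1585·74.35)²) = √(24323.309495 + 7419.147784) = 178.1641 km
P11: √((-1.4856·111.32)² + (-0.3967·74.35)²) = √(27349.549483 + 869.934084) = 167.9866 km
P12: √((-0.3630·111.32)² + (0.5748·74.35)²) = √(1632.900212 + 1826.398176) = 58.8158 km
P13: √((-0.0280·111.32)² + (-0.0466·74.35)²) = √(9.715440 + 12.004215) = 4.6604 km
P14: √((0.7169·111.32)² + (0.8816·74.35)²) = √(6368.887185 + 4296.403965) = 103.2729 km
Threshold 3.15 km: none within range.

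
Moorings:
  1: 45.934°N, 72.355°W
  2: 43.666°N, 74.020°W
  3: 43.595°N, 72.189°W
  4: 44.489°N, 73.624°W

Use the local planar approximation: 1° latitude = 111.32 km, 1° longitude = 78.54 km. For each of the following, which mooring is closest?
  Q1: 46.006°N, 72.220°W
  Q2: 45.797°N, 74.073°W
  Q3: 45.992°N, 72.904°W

Q1 at 46.006°N, 72.220°W:
  1: √((-0.072·111.32)² + (-0.135·78.54)²) = √(64.24087 + 112.42149) = 13.291 km
  2: √((-2.340·111.32)² + (-1.800·78.54)²) = √(67854.41493 + 19986.04238) = 296.379 km
  3: √((-2.411·111.32)² + (0.031·78.54)²) = √(72034.54479 + 5.92796) = 268.404 km
  4: √((-1.517·111.32)² + (-1.404·78.54)²) = √(28517.90099 + 12159.50819) = 201.686 km
  → nearest: 1 (13.291 km)
Q2 at 45.797°N, 74.073°W:
  1: √((0.137·111.32)² + (1.718·78.54)²) = √(232.58812 + 18206.56906) = 135.791 km
  2: √((-2.131·111.32)² + (0.053·78.54)²) = √(56274.71377 + 17.32741) = 237.259 km
  3: √((-2.202·111.32)² + (1.884·78.54)²) = √(60087.06964 + 21894.93150) = 286.325 km
  4: √((-1.308·111.32)² + (0.449·78.54)²) = √(21201.27032 + 1243.58214) = 149.816 km
  → nearest: 1 (135.791 km)
Q3 at 45.992°N, 72.904°W:
  1: √((-0.058·111.32)² + (0.549·78.54)²) = √(41.68717 + 1859.20159) = 43.599 km
  2: √((-2.326·111.32)² + (-1.116·78.54)²) = √(67044.91062 + 7682.63469) = 273.363 km
  3: √((-2.397·111.32)² + (0.715·78.54)²) = √(71200.40490 + 3153.50757) = 272.679 km
  4: √((-1.503·111.32)² + (-0.720·78.54)²) = √(27993.96121 + 3197.76678) = 176.612 km
  → nearest: 1 (43.599 km)

Q1→1; Q2→1; Q3→1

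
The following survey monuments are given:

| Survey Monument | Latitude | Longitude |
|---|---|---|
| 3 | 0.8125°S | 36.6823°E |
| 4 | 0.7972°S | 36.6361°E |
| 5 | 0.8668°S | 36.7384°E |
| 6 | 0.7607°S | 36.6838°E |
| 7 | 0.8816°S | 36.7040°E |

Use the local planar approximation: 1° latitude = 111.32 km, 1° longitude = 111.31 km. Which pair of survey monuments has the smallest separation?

Pairwise distances:
3–4: √((0.0153·111.32)² + (-0.0462·111.31)²) = √(2.900877 + 26.445533) = 5.4172 km
3–5: √((-0.0543·111.32)² + (0.0561·111.31)²) = √(36.538108 + 38.993668) = 8.6909 km
3–6: √((0.0518·111.32)² + (0.0015·111.31)²) = √(33.251092 + 0.027877) = 5.7688 km
3–7: √((-0.0691·111.32)² + (0.0217·111.31)²) = √(59.170125 + 5.834288) = 8.0625 km
4–5: √((-0.0696·111.32)² + (0.1023·111.31)²) = √(60.029521 + 129.664065) = 13.7729 km
4–6: √((0.0365·111.32)² + (0.0477·111.31)²) = √(16.509432 + 28.190652) = 6.6858 km
4–7: √((-0.0844·111.32)² + (0.0679·111.31)²) = √(88.273691 + 57.122593) = 12.0580 km
5–6: √((0.1061·111.32)² + (-0.0546·111.31)²) = √(139.500949 + 36.936322) = 13.2830 km
5–7: √((-0.0148·111.32)² + (-0.0344·111.31)²) = √(2.714375 + 14.661731) = 4.1685 km
6–7: √((-0.1209·111.32)² + (0.0202·111.31)²) = √(181.133591 + 5.055581) = 13.6451 km
Closest pair: 5–7 at 4.1685 km.

5 and 7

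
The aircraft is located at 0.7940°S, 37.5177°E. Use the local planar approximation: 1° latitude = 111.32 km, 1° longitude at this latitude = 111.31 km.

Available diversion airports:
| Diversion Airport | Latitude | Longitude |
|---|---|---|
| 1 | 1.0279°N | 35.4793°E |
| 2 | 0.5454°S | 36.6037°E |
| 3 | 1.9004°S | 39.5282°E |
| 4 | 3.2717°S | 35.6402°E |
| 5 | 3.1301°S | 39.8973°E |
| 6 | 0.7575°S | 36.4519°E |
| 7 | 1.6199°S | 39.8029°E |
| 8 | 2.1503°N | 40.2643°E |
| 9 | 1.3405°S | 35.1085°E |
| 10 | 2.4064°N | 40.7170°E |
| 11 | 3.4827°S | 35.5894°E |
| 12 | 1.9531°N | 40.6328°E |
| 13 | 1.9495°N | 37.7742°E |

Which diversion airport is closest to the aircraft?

Distances from 0.7940°S, 37.5177°E:
1: √((1.8219·111.32)² + (-2.0384·111.31)²) = √(41133.481278 + 51481.025188) = 304.3263 km
2: √((0.2486·111.32)² + (-0.9140·111.31)²) = √(765.858689 + 10350.486350) = 105.4341 km
3: √((-1.1064·111.32)² + (2.0105·111.31)²) = √(15169.481251 + 50081.406864) = 255.4425 km
4: √((-2.4777·111.32)² + (-1.8775·111.31)²) = √(76075.328611 + 43674.531689) = 346.0489 km
5: √((-2.3361·111.32)² + (2.3796·111.31)²) = √(67628.422027 + 70157.852339) = 371.1957 km
6: √((0.0365·111.32)² + (-1.0658·111.31)²) = √(16.509432 + 14074.072935) = 118.7038 km
7: √((-0.8259·111.32)² + (2.2852·111.31)²) = √(8452.814290 + 64701.864568) = 270.4712 km
8: √((2.9443·111.32)² + (2.7466·111.31)²) = √(107426.274108 + 93467.192303) = 448.2114 km
9: √((-0.5465·111.32)² + (-2.4092·111.31)²) = √(3701.065132 + 71914.104113) = 274.9821 km
10: √((3.2004·111.32)² + (3.1993·111.31)²) = √(126927.264043 + 126817.240111) = 503.7306 km
11: √((-2.6887·111.32)² + (-1.9283·111.31)²) = √(89584.131919 + 46069.931658) = 368.3125 km
12: √((2.7471·111.32)² + (3.1151·111.31)²) = √(93518.026447 + 120229.862691) = 462.3288 km
13: √((2.7435·111.32)² + (0.2565·111.31)²) = √(93273.081377 + 815.160458) = 306.7381 km
Minimum: 2 at 105.4341 km.

2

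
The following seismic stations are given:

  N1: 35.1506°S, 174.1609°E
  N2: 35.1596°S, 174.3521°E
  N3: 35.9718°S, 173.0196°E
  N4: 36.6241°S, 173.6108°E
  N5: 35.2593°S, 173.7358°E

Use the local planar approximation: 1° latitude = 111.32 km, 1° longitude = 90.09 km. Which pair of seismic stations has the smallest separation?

Pairwise distances:
N1–N2: 17.2543 km
N1–N5: 40.1634 km
N2–N5: 56.6209 km
N3–N4: 90.0531 km
N3–N5: 102.2453 km
N1–N3: 137.5819 km
N2–N3: 150.2847 km
N4–N5: 152.3463 km
N1–N4: 171.3531 km
N2–N4: 176.1767 km
Closest pair: N1–N2 at 17.2543 km.

N1 and N2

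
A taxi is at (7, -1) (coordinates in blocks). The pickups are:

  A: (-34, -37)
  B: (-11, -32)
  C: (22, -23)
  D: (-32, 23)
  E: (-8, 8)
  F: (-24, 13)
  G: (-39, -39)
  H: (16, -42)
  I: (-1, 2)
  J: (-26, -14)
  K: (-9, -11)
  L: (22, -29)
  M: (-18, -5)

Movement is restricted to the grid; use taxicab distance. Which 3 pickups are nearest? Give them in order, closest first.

Distances from (7, -1):
A: 77 blocks
B: 49 blocks
C: 37 blocks
D: 63 blocks
E: 24 blocks
F: 45 blocks
G: 84 blocks
H: 50 blocks
I: 11 blocks
J: 46 blocks
K: 26 blocks
L: 43 blocks
M: 29 blocks
Sorted: I (11 blocks) < E (24 blocks) < K (26 blocks) < M (29 blocks) < C (37 blocks) < …

I, E, K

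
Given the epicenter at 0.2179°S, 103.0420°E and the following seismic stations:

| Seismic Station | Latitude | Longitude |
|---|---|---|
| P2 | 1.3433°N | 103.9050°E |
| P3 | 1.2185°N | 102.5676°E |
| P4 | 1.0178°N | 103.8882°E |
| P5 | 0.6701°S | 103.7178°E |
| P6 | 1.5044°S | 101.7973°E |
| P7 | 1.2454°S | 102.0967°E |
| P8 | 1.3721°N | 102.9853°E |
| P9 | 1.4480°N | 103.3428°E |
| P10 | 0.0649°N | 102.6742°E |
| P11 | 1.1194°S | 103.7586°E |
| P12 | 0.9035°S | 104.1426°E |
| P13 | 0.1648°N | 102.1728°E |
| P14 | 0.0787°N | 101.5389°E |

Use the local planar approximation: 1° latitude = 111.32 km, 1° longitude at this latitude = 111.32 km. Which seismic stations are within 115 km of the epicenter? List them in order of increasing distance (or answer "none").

Distances from 0.2179°S, 103.0420°E:
P2: √((1.5612·111.32)² + (0.8630·111.32)²) = √(30203.931770 + 9229.283503) = 198.5780 km
P3: √((1.4364·111.32)² + (-0.4744·111.32)²) = √(25568.025350 + 2788.918069) = 168.3952 km
P4: √((1.2357·111.32)² + (0.8462·111.32)²) = √(18922.237478 + 8873.448587) = 166.7204 km
P5: √((-0.4522·111.32)² + (0.6758·111.32)²) = √(2534.005256 + 5659.561326) = 90.5183 km
P6: √((-1.2865·111.32)² + (-1.2447·111.32)²) = √(20510.014926 + 19198.874708) = 199.2709 km
P7: √((-1.0275·111.32)² + (-0.9453·111.32)²) = √(13083.081790 + 11073.520427) = 155.4239 km
P8: √((1.5900·111.32)² + (-0.0567·111.32)²) = √(31328.575201 + 39.839375) = 177.1113 km
P9: √((1.6659·111.32)² + (0.3008·111.32)²) = √(34390.956253 + 1121.248975) = 188.4468 km
P10: √((0.2828·111.32)² + (-0.3678·111.32)²) = √(991.071998 + 1676.369865) = 51.6473 km
P11: √((-0.9015·111.32)² + (0.7166·111.32)²) = √(10071.122011 + 6363.557944) = 128.1978 km
P12: √((-0.6856·111.32)² + (1.1006·111.32)²) = √(5824.893820 + 15010.854393) = 144.3459 km
P13: √((0.3827·111.32)² + (-0.8692·111.32)²) = √(1814.944377 + 9362.370651) = 105.7228 km
P14: √((0.2966·111.32)² + (-1.5031·111.32)²) = √(1090.156099 + 27997.686413) = 170.5516 km
Threshold 115 km: P10 (51.6473 km), P5 (90.5183 km), P13 (105.7228 km) are within range.

P10, P5, P13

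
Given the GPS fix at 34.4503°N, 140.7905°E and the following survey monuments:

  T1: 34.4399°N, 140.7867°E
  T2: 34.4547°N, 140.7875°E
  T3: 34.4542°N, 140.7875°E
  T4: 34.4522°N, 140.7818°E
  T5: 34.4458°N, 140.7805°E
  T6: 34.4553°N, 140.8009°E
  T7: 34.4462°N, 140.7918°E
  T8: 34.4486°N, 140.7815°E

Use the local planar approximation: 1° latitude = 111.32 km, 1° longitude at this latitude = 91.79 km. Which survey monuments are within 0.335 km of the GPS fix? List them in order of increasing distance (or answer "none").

Distances from 34.4503°N, 140.7905°E:
T1: √((-0.0104·111.32)² + (-0.0038·91.79)²) = √(1.340334 + 0.121663) = 1.2091 km
T2: √((0.0044·111.32)² + (-0.0030·91.79)²) = √(0.239912 + 0.075829) = 0.5619 km
T3: √((0.0039·111.32)² + (-0.0030·91.79)²) = √(0.188484 + 0.075829) = 0.5141 km
T4: √((0.0019·111.32)² + (-0.0087·91.79)²) = √(0.044736 + 0.637719) = 0.8261 km
T5: √((-0.0045·111.32)² + (-0.0100·91.79)²) = √(0.250941 + 0.842540) = 1.0457 km
T6: √((0.0050·111.32)² + (0.0104·91.79)²) = √(0.309804 + 0.911292) = 1.1050 km
T7: √((-0.0041·111.32)² + (0.0013·91.79)²) = √(0.208312 + 0.014239) = 0.4718 km
T8: √((-0.0017·111.32)² + (-0.0090·91.79)²) = √(0.035813 + 0.682458) = 0.8475 km
Threshold 0.335 km: none within range.

none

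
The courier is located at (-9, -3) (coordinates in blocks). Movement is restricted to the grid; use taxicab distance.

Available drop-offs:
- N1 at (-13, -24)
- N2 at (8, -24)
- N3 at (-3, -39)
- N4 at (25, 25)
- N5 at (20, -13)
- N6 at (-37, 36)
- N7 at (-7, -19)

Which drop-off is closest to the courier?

N7

Distances from (-9, -3):
N1: 25 blocks
N2: 38 blocks
N3: 42 blocks
N4: 62 blocks
N5: 39 blocks
N6: 67 blocks
N7: 18 blocks
Minimum: N7 at 18 blocks.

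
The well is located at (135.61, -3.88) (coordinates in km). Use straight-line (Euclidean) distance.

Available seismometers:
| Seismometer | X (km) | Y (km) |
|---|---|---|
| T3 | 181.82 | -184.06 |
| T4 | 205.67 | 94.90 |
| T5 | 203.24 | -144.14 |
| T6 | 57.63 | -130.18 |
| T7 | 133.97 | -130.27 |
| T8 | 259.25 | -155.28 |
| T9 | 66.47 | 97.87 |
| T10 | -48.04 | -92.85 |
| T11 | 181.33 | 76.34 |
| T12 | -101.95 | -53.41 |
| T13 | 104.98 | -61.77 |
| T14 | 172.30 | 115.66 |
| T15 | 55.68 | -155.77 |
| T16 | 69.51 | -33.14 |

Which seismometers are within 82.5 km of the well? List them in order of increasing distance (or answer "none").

Distances from (135.61, -3.88):
T3: 186.01 km
T4: 121.10 km
T5: 155.71 km
T6: 148.43 km
T7: 126.40 km
T8: 195.47 km
T9: 123.02 km
T10: 204.07 km
T11: 92.33 km
T12: 242.67 km
T13: 65.49 km
T14: 125.04 km
T15: 171.64 km
T16: 72.29 km
Threshold 82.5 km: T13 (65.49 km), T16 (72.29 km) are within range.

T13, T16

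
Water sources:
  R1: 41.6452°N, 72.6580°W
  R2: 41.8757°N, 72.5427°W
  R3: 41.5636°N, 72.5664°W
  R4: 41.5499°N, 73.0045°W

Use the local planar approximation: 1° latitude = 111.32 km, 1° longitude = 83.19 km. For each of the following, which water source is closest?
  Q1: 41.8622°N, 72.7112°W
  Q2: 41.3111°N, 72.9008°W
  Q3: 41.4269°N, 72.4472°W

Q1→R2; Q2→R4; Q3→R3

Q1 at 41.8622°N, 72.7112°W:
  R1: √((-0.2170·111.32)² + (0.0532·83.19)²) = √(583.533593 + 19.586891) = 24.5585 km
  R2: √((0.0135·111.32)² + (0.1685·83.19)²) = √(2.258468 + 196.490727) = 14.0978 km
  R3: √((-0.2986·111.32)² + (0.1448·83.19)²) = √(1104.907705 + 145.103996) = 35.3555 km
  R4: √((-0.3123·111.32)² + (-0.2933·83.19)²) = √(1208.621634 + 595.341798) = 42.4731 km
  → nearest: R2 (14.0978 km)
Q2 at 41.3111°N, 72.9008°W:
  R1: √((0.3341·111.32)² + (0.2428·83.19)²) = √(1383.245757 + 407.980695) = 42.3229 km
  R2: √((0.5646·111.32)² + (0.3581·83.19)²) = √(3950.282392 + 887.464298) = 69.5539 km
  R3: √((0.2525·111.32)² + (0.3344·83.19)²) = √(790.076529 + 773.882073) = 39.5469 km
  R4: √((0.2388·111.32)² + (-0.1037·83.19)²) = √(706.667373 + 74.421730) = 27.9480 km
  → nearest: R4 (27.9480 km)
Q3 at 41.4269°N, 72.4472°W:
  R1: √((0.2183·111.32)² + (-0.2108·83.19)²) = √(590.546183 + 307.527149) = 29.9679 km
  R2: √((0.4488·111.32)² + (-0.0955·83.19)²) = √(2496.043167 + 63.117384) = 50.5881 km
  R3: √((0.1367·111.32)² + (-0.1192·83.19)²) = √(231.570602 + 98.331974) = 18.1632 km
  R4: √((0.1230·111.32)² + (-0.5573·83.19)²) = √(187.480722 + 2149.415294) = 48.3415 km
  → nearest: R3 (18.1632 km)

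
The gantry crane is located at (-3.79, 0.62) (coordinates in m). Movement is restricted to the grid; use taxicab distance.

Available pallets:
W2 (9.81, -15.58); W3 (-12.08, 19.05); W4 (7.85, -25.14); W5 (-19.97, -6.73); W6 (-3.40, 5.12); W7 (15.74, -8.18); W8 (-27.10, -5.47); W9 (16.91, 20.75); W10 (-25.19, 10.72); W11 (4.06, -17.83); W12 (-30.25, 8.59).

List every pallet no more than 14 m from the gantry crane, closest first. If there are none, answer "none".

W6

Distances from (-3.79, 0.62):
W2: |13.60| + |-16.20| = 13.60 + 16.20 = 29.80 m
W3: |-8.29| + |18.43| = 8.29 + 18.43 = 26.72 m
W4: |11.64| + |-25.76| = 11.64 + 25.76 = 37.40 m
W5: |-16.18| + |-7.35| = 16.18 + 7.35 = 23.53 m
W6: |0.39| + |4.50| = 0.39 + 4.50 = 4.89 m
W7: |19.53| + |-8.80| = 19.53 + 8.80 = 28.33 m
W8: |-23.31| + |-6.09| = 23.31 + 6.09 = 29.40 m
W9: |20.70| + |20.13| = 20.70 + 20.13 = 40.83 m
W10: |-21.40| + |10.10| = 21.40 + 10.10 = 31.50 m
W11: |7.85| + |-18.45| = 7.85 + 18.45 = 26.30 m
W12: |-26.46| + |7.97| = 26.46 + 7.97 = 34.43 m
Threshold 14 m: W6 (4.89 m) is within range.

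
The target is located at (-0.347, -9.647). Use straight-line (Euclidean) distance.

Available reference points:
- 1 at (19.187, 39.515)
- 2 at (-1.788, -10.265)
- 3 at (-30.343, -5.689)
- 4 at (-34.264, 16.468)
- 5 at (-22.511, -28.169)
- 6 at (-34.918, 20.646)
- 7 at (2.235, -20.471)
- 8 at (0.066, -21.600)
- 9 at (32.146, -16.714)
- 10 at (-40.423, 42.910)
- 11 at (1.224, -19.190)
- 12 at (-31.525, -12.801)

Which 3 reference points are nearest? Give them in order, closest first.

Distances from (-0.347, -9.647):
1: √((19.534)² + (49.162)²) = √(381.57716 + 2416.90224) = 52.901
2: √((-1.441)² + (-0.618)²) = √(2.07648 + 0.38192) = 1.568
3: √((-29.996)² + (3.958)²) = √(899.76002 + 15.66576) = 30.256
4: √((-33.917)² + (26.115)²) = √(1150.36289 + 681.99323) = 42.806
5: √((-22.164)² + (-18.522)²) = √(491.24290 + 343.06448) = 28.884
6: √((-34.571)² + (30.293)²) = √(1195.15404 + 917.66585) = 45.965
7: √((2.582)² + (-10.824)²) = √(6.66672 + 117.15898) = 11.128
8: √((0.413)² + (-11.953)²) = √(0.17057 + 142.87421) = 11.960
9: √((32.493)² + (-7.067)²) = √(1055.79505 + 49.94249) = 33.253
10: √((-40.076)² + (52.557)²) = √(1606.08578 + 2762.23825) = 66.093
11: √((1.571)² + (-9.543)²) = √(2.46804 + 91.06885) = 9.671
12: √((-31.178)² + (-3.154)²) = √(972.06768 + 9.94772) = 31.337
Sorted: 2 (1.568) < 11 (9.671) < 7 (11.128) < 8 (11.960) < 5 (28.884) < …

2, 11, 7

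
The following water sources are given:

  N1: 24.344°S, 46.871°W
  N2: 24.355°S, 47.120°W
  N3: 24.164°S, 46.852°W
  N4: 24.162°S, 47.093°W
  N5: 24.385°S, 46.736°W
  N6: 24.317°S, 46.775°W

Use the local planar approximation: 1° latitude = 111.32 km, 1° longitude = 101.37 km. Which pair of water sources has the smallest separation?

Pairwise distances:
N5–N6: √((0.068·111.32)² + (-0.039·101.37)²) = √(57.30127 + 15.62961) = 8.540 km
N1–N6: √((0.027·111.32)² + (0.096·101.37)²) = √(9.03387 + 94.70248) = 10.185 km
N1–N5: √((-0.041·111.32)² + (0.135·101.37)²) = √(20.83119 + 187.27786) = 14.426 km
N3–N6: √((-0.153·111.32)² + (0.077·101.37)²) = √(290.08766 + 60.92567) = 18.735 km
N1–N3: √((0.180·111.32)² + (0.019·101.37)²) = √(401.50541 + 3.70959) = 20.130 km
N2–N4: √((0.193·111.32)² + (0.027·101.37)²) = √(461.59491 + 7.49111) = 21.658 km
N3–N4: √((0.002·111.32)² + (-0.241·101.37)²) = √(0.04957 + 596.83321) = 24.431 km
N1–N2: √((-0.011·111.32)² + (-0.249·101.37)²) = √(1.49945 + 637.11464) = 25.271 km
N3–N5: √((-0.221·111.32)² + (0.116·101.37)²) = √(605.24463 + 138.27220) = 27.268 km
N1–N4: √((0.182·111.32)² + (-0.222·101.37)²) = √(410.47732 + 506.43632) = 30.281 km
N2–N3: √((0.191·111.32)² + (0.268·101.37)²) = √(452.07775 + 738.05458) = 34.498 km
N2–N6: √((0.038·111.32)² + (0.345·101.37)²) = √(17.89425 + 1223.08625) = 35.228 km
N4–N6: √((-0.155·111.32)² + (0.318·101.37)²) = √(297.72122 + 1039.13778) = 36.563 km
N2–N5: √((-0.030·111.32)² + (0.384·101.37)²) = √(11.15293 + 1515.23970) = 39.069 km
N4–N5: √((-0.223·111.32)² + (0.357·101.37)²) = √(616.24885 + 1309.65024) = 43.885 km
Closest pair: N5–N6 at 8.540 km.

N5 and N6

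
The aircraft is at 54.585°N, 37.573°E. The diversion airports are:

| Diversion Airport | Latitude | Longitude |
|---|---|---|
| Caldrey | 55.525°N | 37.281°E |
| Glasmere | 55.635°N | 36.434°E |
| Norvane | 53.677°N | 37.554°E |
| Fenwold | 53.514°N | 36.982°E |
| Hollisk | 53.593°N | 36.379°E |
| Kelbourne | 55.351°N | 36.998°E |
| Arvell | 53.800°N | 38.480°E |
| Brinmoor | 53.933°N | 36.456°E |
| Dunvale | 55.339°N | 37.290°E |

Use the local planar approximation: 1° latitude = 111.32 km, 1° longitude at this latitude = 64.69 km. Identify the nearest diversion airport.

Dunvale

Distances from 54.585°N, 37.573°E:
Caldrey: √((0.940·111.32)² + (-0.292·64.69)²) = √(10949.69702 + 356.81245) = 106.332 km
Glasmere: √((1.050·111.32)² + (-1.139·64.69)²) = √(13662.33700 + 5429.02386) = 138.171 km
Norvane: √((-0.908·111.32)² + (-0.019·64.69)²) = √(10216.87529 + 1.51071) = 101.086 km
Fenwold: √((-1.071·111.32)² + (-0.591·64.69)²) = √(14214.29541 + 1461.66977) = 125.204 km
Hollisk: √((-0.992·111.32)² + (-1.194·64.69)²) = √(12194.66122 + 5965.99597) = 134.761 km
Kelbourne: √((0.766·111.32)² + (-0.575·64.69)²) = √(7271.16391 + 1383.59821) = 93.031 km
Arvell: √((-0.785·111.32)² + (0.907·64.69)²) = √(7636.34795 + 3442.61833) = 105.257 km
Brinmoor: √((-0.652·111.32)² + (-1.117·64.69)²) = √(5267.94930 + 5221.32406) = 102.417 km
Dunvale: √((0.754·111.32)² + (-0.283·64.69)²) = √(7045.13123 + 335.15613) = 85.909 km
Minimum: Dunvale at 85.909 km.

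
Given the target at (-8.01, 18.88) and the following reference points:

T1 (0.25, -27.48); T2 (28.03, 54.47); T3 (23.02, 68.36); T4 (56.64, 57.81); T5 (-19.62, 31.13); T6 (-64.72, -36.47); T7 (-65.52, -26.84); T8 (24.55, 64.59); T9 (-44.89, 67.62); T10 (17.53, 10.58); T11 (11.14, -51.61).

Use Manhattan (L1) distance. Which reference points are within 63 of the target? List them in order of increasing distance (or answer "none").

Distances from (-8.01, 18.88):
T1: 54.62
T2: 71.63
T3: 80.51
T4: 103.58
T5: 23.86
T6: 112.06
T7: 103.23
T8: 78.27
T9: 85.62
T10: 33.84
T11: 89.64
Threshold 63: T5 (23.86), T10 (33.84), T1 (54.62) are within range.

T5, T10, T1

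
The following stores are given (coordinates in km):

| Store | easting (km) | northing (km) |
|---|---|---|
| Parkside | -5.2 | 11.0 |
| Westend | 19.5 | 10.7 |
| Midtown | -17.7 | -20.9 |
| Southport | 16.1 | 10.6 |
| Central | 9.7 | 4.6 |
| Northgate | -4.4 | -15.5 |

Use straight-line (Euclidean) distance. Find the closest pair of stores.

Pairwise distances:
Parkside–Westend: √((24.7)² + (-0.3)²) = √(610.090 + 0.090) = 24.7 km
Parkside–Midtown: √((-12.5)² + (-31.9)²) = √(156.250 + 1017.610) = 34.3 km
Parkside–Southport: √((21.3)² + (-0.4)²) = √(453.690 + 0.160) = 21.3 km
Parkside–Central: √((14.9)² + (-6.4)²) = √(222.010 + 40.960) = 16.2 km
Parkside–Northgate: √((0.8)² + (-26.5)²) = √(0.640 + 702.250) = 26.5 km
Westend–Midtown: √((-37.2)² + (-31.6)²) = √(1383.840 + 998.560) = 48.8 km
Westend–Southport: √((-3.4)² + (-0.1)²) = √(11.560 + 0.010) = 3.4 km
Westend–Central: √((-9.8)² + (-6.1)²) = √(96.040 + 37.210) = 11.5 km
Westend–Northgate: √((-23.9)² + (-26.2)²) = √(571.210 + 686.440) = 35.5 km
Midtown–Southport: √((33.8)² + (31.5)²) = √(1142.440 + 992.250) = 46.2 km
Midtown–Central: √((27.4)² + (25.5)²) = √(750.760 + 650.250) = 37.4 km
Midtown–Northgate: √((13.3)² + (5.4)²) = √(176.890 + 29.160) = 14.4 km
Southport–Central: √((-6.4)² + (-6.0)²) = √(40.960 + 36.000) = 8.8 km
Southport–Northgate: √((-20.5)² + (-26.1)²) = √(420.250 + 681.210) = 33.2 km
Central–Northgate: √((-14.1)² + (-20.1)²) = √(198.810 + 404.010) = 24.6 km
Closest pair: Westend–Southport at 3.4 km.

Westend and Southport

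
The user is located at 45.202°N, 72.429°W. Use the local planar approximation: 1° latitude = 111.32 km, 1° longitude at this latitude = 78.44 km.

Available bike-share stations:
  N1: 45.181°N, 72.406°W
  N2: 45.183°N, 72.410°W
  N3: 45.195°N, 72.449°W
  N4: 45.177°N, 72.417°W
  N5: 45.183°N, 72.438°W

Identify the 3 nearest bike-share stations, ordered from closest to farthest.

Distances from 45.202°N, 72.429°W:
N1: 2.953 km
N2: 2.587 km
N3: 1.752 km
N4: 2.938 km
N5: 2.230 km
Sorted: N3 (1.752 km) < N5 (2.230 km) < N2 (2.587 km) < N4 (2.938 km) < N1 (2.953 km)

N3, N5, N2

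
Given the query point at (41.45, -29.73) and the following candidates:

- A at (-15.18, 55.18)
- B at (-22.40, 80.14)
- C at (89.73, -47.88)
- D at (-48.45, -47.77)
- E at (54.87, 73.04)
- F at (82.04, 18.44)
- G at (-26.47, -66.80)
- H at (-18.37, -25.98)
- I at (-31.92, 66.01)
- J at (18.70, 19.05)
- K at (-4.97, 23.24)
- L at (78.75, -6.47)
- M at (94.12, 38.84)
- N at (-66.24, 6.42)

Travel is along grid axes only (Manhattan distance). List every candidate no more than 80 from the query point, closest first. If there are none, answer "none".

Distances from (41.45, -29.73):
A: |-56.63| + |84.91| = 56.63 + 84.91 = 141.54
B: |-63.85| + |109.87| = 63.85 + 109.87 = 173.72
C: |48.28| + |-18.15| = 48.28 + 18.15 = 66.43
D: |-89.90| + |-18.04| = 89.90 + 18.04 = 107.94
E: |13.42| + |102.77| = 13.42 + 102.77 = 116.19
F: |40.59| + |48.17| = 40.59 + 48.17 = 88.76
G: |-67.92| + |-37.07| = 67.92 + 37.07 = 104.99
H: |-59.82| + |3.75| = 59.82 + 3.75 = 63.57
I: |-73.37| + |95.74| = 73.37 + 95.74 = 169.11
J: |-22.75| + |48.78| = 22.75 + 48.78 = 71.53
K: |-46.42| + |52.97| = 46.42 + 52.97 = 99.39
L: |37.30| + |23.26| = 37.30 + 23.26 = 60.56
M: |52.67| + |68.57| = 52.67 + 68.57 = 121.24
N: |-107.69| + |36.15| = 107.69 + 36.15 = 143.84
Threshold 80: L (60.56), H (63.57), C (66.43), J (71.53) are within range.

L, H, C, J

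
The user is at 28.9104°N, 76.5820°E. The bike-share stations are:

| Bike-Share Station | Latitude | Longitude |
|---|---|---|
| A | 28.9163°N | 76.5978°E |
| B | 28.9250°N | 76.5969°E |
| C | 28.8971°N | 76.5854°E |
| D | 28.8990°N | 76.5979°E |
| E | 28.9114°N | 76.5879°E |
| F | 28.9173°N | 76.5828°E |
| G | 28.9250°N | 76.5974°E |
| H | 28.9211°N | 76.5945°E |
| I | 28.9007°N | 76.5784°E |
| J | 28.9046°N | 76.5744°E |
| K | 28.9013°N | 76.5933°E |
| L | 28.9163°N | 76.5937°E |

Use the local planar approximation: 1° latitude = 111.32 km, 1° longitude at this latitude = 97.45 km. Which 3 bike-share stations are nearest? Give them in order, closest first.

Distances from 28.9104°N, 76.5820°E:
A: √((0.0059·111.32)² + (0.0158·97.45)²) = √(0.431370 + 2.370707) = 1.6739 km
B: √((0.0146·111.32)² + (0.0149·97.45)²) = √(2.641509 + 2.108319) = 2.1794 km
C: √((-0.0133·111.32)² + (0.0034·97.45)²) = √(2.192046 + 0.109780) = 1.5172 km
D: √((-0.0114·111.32)² + (0.0159·97.45)²) = √(1.610483 + 2.400811) = 2.0028 km
E: √((0.0010·111.32)² + (0.0059·97.45)²) = √(0.012392 + 0.330573) = 0.5856 km
F: √((0.0069·111.32)² + (0.0008·97.45)²) = √(0.589990 + 0.006078) = 0.7721 km
G: √((0.0146·111.32)² + (0.0154·97.45)²) = √(2.641509 + 2.252191) = 2.2122 km
H: √((0.0107·111.32)² + (0.0125·97.45)²) = √(1.418776 + 1.483829) = 1.7037 km
I: √((-0.0097·111.32)² + (-0.0036·97.45)²) = √(1.165977 + 0.123075) = 1.1354 km
J: √((-0.0058·111.32)² + (-0.0076·97.45)²) = √(0.416872 + 0.548518) = 0.9825 km
K: √((-0.0091·111.32)² + (0.0113·97.45)²) = √(1.026193 + 1.212608) = 1.4963 km
L: √((0.0059·111.32)² + (0.0117·97.45)²) = √(0.431370 + 1.299976) = 1.3158 km
Sorted: E (0.5856 km) < F (0.7721 km) < J (0.9825 km) < I (1.1354 km) < L (1.3158 km) < …

E, F, J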